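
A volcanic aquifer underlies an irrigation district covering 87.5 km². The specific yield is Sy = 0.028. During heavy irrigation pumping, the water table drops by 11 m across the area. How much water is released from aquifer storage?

A = 87.5 km² = 8.75 × 10^7 m²
ΔV = Sy × A × Δh = 0.028 × 8.75 × 10^7 m² × 11 m = 2.695 × 10^7 m³

ΔV ≈ 2.69 × 10^7 m³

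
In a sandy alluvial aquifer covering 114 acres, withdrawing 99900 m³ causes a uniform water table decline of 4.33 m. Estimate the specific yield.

A = 114 acres = 4.613 × 10^5 m²
Sy = ΔV / (A × Δh) = 99900 m³ / (4.613 × 10^5 m² × 4.33 m) = 0.05001

Sy ≈ 0.05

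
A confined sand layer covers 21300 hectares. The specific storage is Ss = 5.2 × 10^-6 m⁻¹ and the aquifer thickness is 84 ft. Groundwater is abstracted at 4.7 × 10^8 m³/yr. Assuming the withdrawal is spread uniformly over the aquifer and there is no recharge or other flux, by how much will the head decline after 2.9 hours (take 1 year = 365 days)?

b = 84 ft = 25.6 m
S = Ss × b = 5.2 × 10^-6 m⁻¹ × 25.6 m = 1.331 × 10^-4
A = 21300 hectares = 2.13 × 10^8 m²
Q = 4.7 × 10^8 m³/yr = 1.288 × 10^6 m³/d
t = 2.9 hours = 0.1208 d
ΔV = Q × t = 1.288 × 10^6 m³/d × 0.1208 d = 1.556 × 10^5 m³
Δh = ΔV / (S × A) = 1.556 × 10^5 / (1.331 × 10^-4 × 2.13 × 10^8) = 5.487 m

Δh ≈ 5.49 m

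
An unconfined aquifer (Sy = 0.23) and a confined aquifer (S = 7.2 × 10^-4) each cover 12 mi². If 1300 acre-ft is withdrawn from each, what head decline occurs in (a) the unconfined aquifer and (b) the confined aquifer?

Δh_u ≈ 0.224 m; Δh_c ≈ 71.7 m

A = 12 mi² = 3.108 × 10^7 m²
ΔV = 1300 acre-ft = 1.604 × 10^6 m³
Unconfined: Δh_u = ΔV/(Sy·A) = 1.604 × 10^6/(0.23 × 3.108 × 10^7) = 0.2243 m
Confined: Δh_c = ΔV/(S·A) = 1.604 × 10^6/(7.2 × 10^-4 × 3.108 × 10^7) = 71.66 m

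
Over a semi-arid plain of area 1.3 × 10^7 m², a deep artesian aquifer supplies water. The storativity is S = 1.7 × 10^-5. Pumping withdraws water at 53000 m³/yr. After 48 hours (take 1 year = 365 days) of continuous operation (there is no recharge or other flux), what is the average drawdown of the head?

Q = 53000 m³/yr = 145.2 m³/d
t = 48 hours = 2 d
ΔV = Q × t = 145.2 m³/d × 2 d = 290.4 m³
Δh = ΔV / (S × A) = 290.4 / (1.7 × 10^-5 × 1.3 × 10^7) = 1.314 m

Δh ≈ 1.31 m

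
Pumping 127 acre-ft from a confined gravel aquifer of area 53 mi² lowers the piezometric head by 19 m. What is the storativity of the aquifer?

A = 53 mi² = 1.373 × 10^8 m²
ΔV = 127 acre-ft = 1.567 × 10^5 m³
S = ΔV / (A × Δh) = 1.567 × 10^5 m³ / (1.373 × 10^8 m² × 19 m) = 6.006 × 10^-5

S ≈ 6 × 10^-5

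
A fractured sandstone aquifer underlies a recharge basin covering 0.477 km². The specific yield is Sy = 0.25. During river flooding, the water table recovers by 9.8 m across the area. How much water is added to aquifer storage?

ΔV ≈ 1.17 × 10^6 m³

A = 0.477 km² = 4.77 × 10^5 m²
ΔV = Sy × A × Δh = 0.25 × 4.77 × 10^5 m² × 9.8 m = 1.169 × 10^6 m³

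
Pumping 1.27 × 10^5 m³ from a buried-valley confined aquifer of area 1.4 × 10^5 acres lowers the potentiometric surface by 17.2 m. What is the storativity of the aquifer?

S ≈ 1.3 × 10^-5

A = 1.4 × 10^5 acres = 5.666 × 10^8 m²
S = ΔV / (A × Δh) = 1.27 × 10^5 m³ / (5.666 × 10^8 m² × 17.2 m) = 1.303 × 10^-5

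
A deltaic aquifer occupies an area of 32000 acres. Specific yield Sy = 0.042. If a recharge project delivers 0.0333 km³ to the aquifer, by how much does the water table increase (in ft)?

Δh ≈ 20.1 ft

A = 32000 acres = 1.295 × 10^8 m²
ΔV = 0.0333 km³ = 3.33 × 10^7 m³
Δh = ΔV / (Sy × A) = 3.33 × 10^7 m³ / (0.042 × 1.295 × 10^8 m²) = 6.122 m
Δh = 6.122 m = 20.09 ft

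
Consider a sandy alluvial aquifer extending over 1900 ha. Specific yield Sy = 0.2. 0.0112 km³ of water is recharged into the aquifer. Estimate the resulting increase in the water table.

A = 1900 ha = 1.9 × 10^7 m²
ΔV = 0.0112 km³ = 1.12 × 10^7 m³
Δh = ΔV / (Sy × A) = 1.12 × 10^7 m³ / (0.2 × 1.9 × 10^7 m²) = 2.947 m

Δh ≈ 2.95 m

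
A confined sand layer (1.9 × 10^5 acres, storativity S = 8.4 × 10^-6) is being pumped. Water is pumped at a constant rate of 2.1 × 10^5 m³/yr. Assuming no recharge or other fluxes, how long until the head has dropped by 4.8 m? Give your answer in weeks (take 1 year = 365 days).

A = 1.9 × 10^5 acres = 7.689 × 10^8 m²
ΔV = S × A × Δh = 8.4 × 10^-6 × 7.689 × 10^8 × 4.8 = 31000 m³
Q = 2.1 × 10^5 m³/yr = 575.3 m³/d
t = ΔV / Q = 31000 m³ / 575.3 m³/d = 53.88 d
t = 53.88 d ≈ 7.698 weeks

t ≈ 7.7 weeks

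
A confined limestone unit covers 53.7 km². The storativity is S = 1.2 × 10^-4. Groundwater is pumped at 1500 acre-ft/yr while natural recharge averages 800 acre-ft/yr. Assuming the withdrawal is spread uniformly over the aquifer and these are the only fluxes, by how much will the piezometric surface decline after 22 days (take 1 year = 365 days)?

Δh ≈ 8.08 m

A = 53.7 km² = 5.37 × 10^7 m²
Net abstraction = 1500 − 800 = 700 acre-ft/yr
Q_net = 700 acre-ft/yr = 2366 m³/d
ΔV = Q × t = 2366 m³/d × 22 d = 52040 m³
Δh = ΔV / (S × A) = 52040 / (1.2 × 10^-4 × 5.37 × 10^7) = 8.076 m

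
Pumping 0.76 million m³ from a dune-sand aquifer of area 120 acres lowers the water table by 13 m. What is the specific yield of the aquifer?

A = 120 acres = 4.856 × 10^5 m²
ΔV = 0.76 million m³ = 7.6 × 10^5 m³
Sy = ΔV / (A × Δh) = 7.6 × 10^5 m³ / (4.856 × 10^5 m² × 13 m) = 0.1204

Sy ≈ 0.12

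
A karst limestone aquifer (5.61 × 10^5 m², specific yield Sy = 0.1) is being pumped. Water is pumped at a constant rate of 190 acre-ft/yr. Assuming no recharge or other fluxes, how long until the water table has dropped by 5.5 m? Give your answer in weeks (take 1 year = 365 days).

t ≈ 68.6 weeks

ΔV = Sy × A × Δh = 0.1 × 5.61 × 10^5 × 5.5 = 3.086 × 10^5 m³
Q = 190 acre-ft/yr = 642.1 m³/d
t = ΔV / Q = 3.086 × 10^5 m³ / 642.1 m³/d = 480.5 d
t = 480.5 d ≈ 68.65 weeks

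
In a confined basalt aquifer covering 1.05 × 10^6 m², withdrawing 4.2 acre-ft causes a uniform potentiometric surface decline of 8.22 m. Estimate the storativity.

ΔV = 4.2 acre-ft = 5181 m³
S = ΔV / (A × Δh) = 5181 m³ / (1.05 × 10^6 m² × 8.22 m) = 6.002 × 10^-4

S ≈ 6 × 10^-4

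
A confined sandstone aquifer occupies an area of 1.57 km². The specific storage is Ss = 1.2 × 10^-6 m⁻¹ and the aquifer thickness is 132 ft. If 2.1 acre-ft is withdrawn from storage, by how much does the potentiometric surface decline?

Δh ≈ 34.2 m

b = 132 ft = 40.23 m
S = Ss × b = 1.2 × 10^-6 m⁻¹ × 40.23 m = 4.828 × 10^-5
A = 1.57 km² = 1.57 × 10^6 m²
ΔV = 2.1 acre-ft = 2590 m³
Δh = ΔV / (S × A) = 2590 m³ / (4.828 × 10^-5 × 1.57 × 10^6 m²) = 34.17 m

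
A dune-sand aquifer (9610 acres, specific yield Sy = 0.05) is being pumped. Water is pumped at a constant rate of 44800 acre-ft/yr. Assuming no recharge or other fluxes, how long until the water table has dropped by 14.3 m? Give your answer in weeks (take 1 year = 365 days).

t ≈ 26.2 weeks

A = 9610 acres = 3.889 × 10^7 m²
ΔV = Sy × A × Δh = 0.05 × 3.889 × 10^7 × 14.3 = 2.781 × 10^7 m³
Q = 44800 acre-ft/yr = 1.514 × 10^5 m³/d
t = ΔV / Q = 2.781 × 10^7 m³ / 1.514 × 10^5 m³/d = 183.7 d
t = 183.7 d ≈ 26.24 weeks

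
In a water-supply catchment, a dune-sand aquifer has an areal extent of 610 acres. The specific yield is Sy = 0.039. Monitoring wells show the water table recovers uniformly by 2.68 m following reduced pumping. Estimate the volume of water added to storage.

A = 610 acres = 2.469 × 10^6 m²
ΔV = Sy × A × Δh = 0.039 × 2.469 × 10^6 m² × 2.68 m = 2.58 × 10^5 m³

ΔV ≈ 2.58 × 10^5 m³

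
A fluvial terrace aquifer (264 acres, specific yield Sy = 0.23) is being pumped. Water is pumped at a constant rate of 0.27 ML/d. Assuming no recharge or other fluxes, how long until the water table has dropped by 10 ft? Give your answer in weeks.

t ≈ 396 weeks

A = 264 acres = 1.068 × 10^6 m²
Δh = 10 ft = 3.048 m
ΔV = Sy × A × Δh = 0.23 × 1.068 × 10^6 × 3.048 = 7.49 × 10^5 m³
Q = 0.27 ML/d = 270 m³/d
t = ΔV / Q = 7.49 × 10^5 m³ / 270 m³/d = 2774 d
t = 2774 d ≈ 396.3 weeks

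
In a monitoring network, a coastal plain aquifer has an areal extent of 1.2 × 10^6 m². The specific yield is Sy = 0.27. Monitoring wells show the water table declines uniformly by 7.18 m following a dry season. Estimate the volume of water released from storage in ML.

ΔV ≈ 2330 ML

ΔV = Sy × A × Δh = 0.27 × 1.2 × 10^6 m² × 7.18 m = 2.326 × 10^6 m³
ΔV = 2.326 × 10^6 m³ = 2326 ML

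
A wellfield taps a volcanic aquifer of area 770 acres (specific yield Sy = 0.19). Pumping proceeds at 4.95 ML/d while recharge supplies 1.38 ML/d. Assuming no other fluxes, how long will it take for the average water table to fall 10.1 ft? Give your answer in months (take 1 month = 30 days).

A = 770 acres = 3.116 × 10^6 m²
Δh = 10.1 ft = 3.078 m
ΔV = Sy × A × Δh = 0.19 × 3.116 × 10^6 × 3.078 = 1.823 × 10^6 m³
Net withdrawal = 4.95 − 1.38 = 3.57 ML/d = 3570 m³/d
t = ΔV / Q = 1.823 × 10^6 m³ / 3570 m³/d = 510.5 d
t = 510.5 d ≈ 17.02 months

t ≈ 17 months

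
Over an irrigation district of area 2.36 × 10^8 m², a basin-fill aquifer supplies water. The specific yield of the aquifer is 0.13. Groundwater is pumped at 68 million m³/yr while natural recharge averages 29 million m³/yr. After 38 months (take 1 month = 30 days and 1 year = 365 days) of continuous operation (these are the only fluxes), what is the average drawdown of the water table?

Net abstraction = 68 − 29 = 39 million m³/yr
Q_net = 39 million m³/yr = 1.068 × 10^5 m³/d
t = 38 months = 1140 d
ΔV = Q × t = 1.068 × 10^5 m³/d × 1140 d = 1.218 × 10^8 m³
Δh = ΔV / (Sy × A) = 1.218 × 10^8 / (0.13 × 2.36 × 10^8) = 3.97 m

Δh ≈ 3.97 m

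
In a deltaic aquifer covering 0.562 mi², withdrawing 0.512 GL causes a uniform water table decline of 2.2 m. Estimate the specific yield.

Sy ≈ 0.16

A = 0.562 mi² = 1.456 × 10^6 m²
ΔV = 0.512 GL = 5.12 × 10^5 m³
Sy = ΔV / (A × Δh) = 5.12 × 10^5 m³ / (1.456 × 10^6 m² × 2.2 m) = 0.1599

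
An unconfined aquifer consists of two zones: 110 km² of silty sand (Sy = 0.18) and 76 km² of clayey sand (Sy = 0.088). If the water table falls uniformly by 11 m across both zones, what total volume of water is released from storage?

A₁ = 110 km² = 1.1 × 10^8 m²; A₂ = 76 km² = 7.6 × 10^7 m²
ΔV₁ = 0.18 × 1.1 × 10^8 × 11 = 2.178 × 10^8 m³
ΔV₂ = 0.088 × 7.6 × 10^7 × 11 = 7.357 × 10^7 m³
ΔV = ΔV₁ + ΔV₂ = 2.914 × 10^8 m³

ΔV ≈ 2.91 × 10^8 m³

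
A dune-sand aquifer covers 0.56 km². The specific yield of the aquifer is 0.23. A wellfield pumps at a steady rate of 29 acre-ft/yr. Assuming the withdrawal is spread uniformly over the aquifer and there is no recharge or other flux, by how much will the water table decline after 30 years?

A = 0.56 km² = 5.6 × 10^5 m²
Q = 29 acre-ft/yr = 98 m³/d
t = 30 years = 10950 d
ΔV = Q × t = 98 m³/d × 10950 d = 1.073 × 10^6 m³
Δh = ΔV / (Sy × A) = 1.073 × 10^6 / (0.23 × 5.6 × 10^5) = 8.332 m

Δh ≈ 8.33 m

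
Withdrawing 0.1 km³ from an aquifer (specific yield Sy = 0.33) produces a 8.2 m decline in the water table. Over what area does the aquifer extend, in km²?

ΔV = 0.1 km³ = 1 × 10^8 m³
A = ΔV / (Sy × Δh) = 1 × 10^8 / (0.33 × 8.2) = 3.695 × 10^7 m²
A = 3.695 × 10^7 m² = 36.95 km²

A ≈ 37 km²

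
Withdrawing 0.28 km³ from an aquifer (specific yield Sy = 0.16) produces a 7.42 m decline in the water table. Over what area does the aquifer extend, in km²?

ΔV = 0.28 km³ = 2.8 × 10^8 m³
A = ΔV / (Sy × Δh) = 2.8 × 10^8 / (0.16 × 7.42) = 2.358 × 10^8 m²
A = 2.358 × 10^8 m² = 235.8 km²

A ≈ 236 km²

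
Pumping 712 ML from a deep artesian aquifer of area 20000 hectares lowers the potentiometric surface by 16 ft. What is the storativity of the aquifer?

A = 20000 hectares = 2 × 10^8 m²
Δh = 16 ft = 4.877 m
ΔV = 712 ML = 7.12 × 10^5 m³
S = ΔV / (A × Δh) = 7.12 × 10^5 m³ / (2 × 10^8 m² × 4.877 m) = 7.3 × 10^-4

S ≈ 7.3 × 10^-4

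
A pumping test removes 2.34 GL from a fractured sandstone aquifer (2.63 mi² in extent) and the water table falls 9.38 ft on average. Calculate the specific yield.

A = 2.63 mi² = 6.812 × 10^6 m²
Δh = 9.38 ft = 2.859 m
ΔV = 2.34 GL = 2.34 × 10^6 m³
Sy = ΔV / (A × Δh) = 2.34 × 10^6 m³ / (6.812 × 10^6 m² × 2.859 m) = 0.1202

Sy ≈ 0.12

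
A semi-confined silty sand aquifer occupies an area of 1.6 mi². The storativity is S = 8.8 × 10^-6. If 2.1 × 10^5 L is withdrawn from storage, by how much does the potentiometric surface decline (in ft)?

Δh ≈ 18.9 ft

A = 1.6 mi² = 4.144 × 10^6 m²
ΔV = 2.1 × 10^5 L = 210 m³
Δh = ΔV / (S × A) = 210 m³ / (8.8 × 10^-6 × 4.144 × 10^6 m²) = 5.759 m
Δh = 5.759 m = 18.89 ft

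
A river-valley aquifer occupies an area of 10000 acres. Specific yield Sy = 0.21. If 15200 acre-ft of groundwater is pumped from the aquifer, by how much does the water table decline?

Δh ≈ 2.21 m

A = 10000 acres = 4.047 × 10^7 m²
ΔV = 15200 acre-ft = 1.875 × 10^7 m³
Δh = ΔV / (Sy × A) = 1.875 × 10^7 m³ / (0.21 × 4.047 × 10^7 m²) = 2.206 m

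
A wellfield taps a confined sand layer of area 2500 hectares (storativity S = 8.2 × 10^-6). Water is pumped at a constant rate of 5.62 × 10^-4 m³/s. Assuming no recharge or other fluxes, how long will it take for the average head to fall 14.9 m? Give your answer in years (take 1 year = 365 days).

A = 2500 hectares = 2.5 × 10^7 m²
ΔV = S × A × Δh = 8.2 × 10^-6 × 2.5 × 10^7 × 14.9 = 3054 m³
Q = 5.62 × 10^-4 m³/s = 48.56 m³/d
t = ΔV / Q = 3054 m³ / 48.56 m³/d = 62.91 d
t = 62.91 d ≈ 0.1723 years

t ≈ 0.172 years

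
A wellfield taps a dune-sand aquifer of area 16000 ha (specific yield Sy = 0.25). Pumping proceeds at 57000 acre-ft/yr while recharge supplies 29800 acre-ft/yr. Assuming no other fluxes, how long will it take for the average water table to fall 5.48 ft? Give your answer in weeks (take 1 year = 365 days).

t ≈ 104 weeks

A = 16000 ha = 1.6 × 10^8 m²
Δh = 5.48 ft = 1.67 m
ΔV = Sy × A × Δh = 0.25 × 1.6 × 10^8 × 1.67 = 6.681 × 10^7 m³
Net withdrawal = 57000 − 29800 = 27200 acre-ft/yr = 91920 m³/d
t = ΔV / Q = 6.681 × 10^7 m³ / 91920 m³/d = 726.9 d
t = 726.9 d ≈ 103.8 weeks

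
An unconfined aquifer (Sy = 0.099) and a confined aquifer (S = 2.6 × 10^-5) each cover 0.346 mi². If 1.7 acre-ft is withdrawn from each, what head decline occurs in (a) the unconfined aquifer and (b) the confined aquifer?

Δh_u ≈ 0.0236 m; Δh_c ≈ 90 m

A = 0.346 mi² = 8.961 × 10^5 m²
ΔV = 1.7 acre-ft = 2097 m³
Unconfined: Δh_u = ΔV/(Sy·A) = 2097/(0.099 × 8.961 × 10^5) = 0.02364 m
Confined: Δh_c = ΔV/(S·A) = 2097/(2.6 × 10^-5 × 8.961 × 10^5) = 90 m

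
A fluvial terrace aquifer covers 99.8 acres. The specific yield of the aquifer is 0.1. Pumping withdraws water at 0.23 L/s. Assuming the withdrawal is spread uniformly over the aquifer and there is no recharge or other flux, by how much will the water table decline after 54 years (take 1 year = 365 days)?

A = 99.8 acres = 4.039 × 10^5 m²
Q = 0.23 L/s = 19.87 m³/d
t = 54 years = 19710 d
ΔV = Q × t = 19.87 m³/d × 19710 d = 3.917 × 10^5 m³
Δh = ΔV / (Sy × A) = 3.917 × 10^5 / (0.1 × 4.039 × 10^5) = 9.698 m

Δh ≈ 9.7 m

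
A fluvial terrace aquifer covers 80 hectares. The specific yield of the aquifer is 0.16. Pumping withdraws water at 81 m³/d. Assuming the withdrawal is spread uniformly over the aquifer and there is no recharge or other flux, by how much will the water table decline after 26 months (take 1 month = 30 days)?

Δh ≈ 0.494 m

A = 80 hectares = 8 × 10^5 m²
t = 26 months = 780 d
ΔV = Q × t = 81 m³/d × 780 d = 63180 m³
Δh = ΔV / (Sy × A) = 63180 / (0.16 × 8 × 10^5) = 0.4936 m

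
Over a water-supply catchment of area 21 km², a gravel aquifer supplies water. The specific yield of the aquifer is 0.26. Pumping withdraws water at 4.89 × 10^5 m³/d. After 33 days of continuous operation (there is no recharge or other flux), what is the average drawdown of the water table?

A = 21 km² = 2.1 × 10^7 m²
ΔV = Q × t = 4.89 × 10^5 m³/d × 33 d = 1.614 × 10^7 m³
Δh = ΔV / (Sy × A) = 1.614 × 10^7 / (0.26 × 2.1 × 10^7) = 2.955 m

Δh ≈ 2.96 m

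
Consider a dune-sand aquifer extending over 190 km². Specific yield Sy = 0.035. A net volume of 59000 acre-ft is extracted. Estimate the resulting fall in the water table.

A = 190 km² = 1.9 × 10^8 m²
ΔV = 59000 acre-ft = 7.278 × 10^7 m³
Δh = ΔV / (Sy × A) = 7.278 × 10^7 m³ / (0.035 × 1.9 × 10^8 m²) = 10.94 m

Δh ≈ 10.9 m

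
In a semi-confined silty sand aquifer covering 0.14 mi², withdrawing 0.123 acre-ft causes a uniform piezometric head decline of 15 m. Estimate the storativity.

S ≈ 2.8 × 10^-5

A = 0.14 mi² = 3.626 × 10^5 m²
ΔV = 0.123 acre-ft = 151.7 m³
S = ΔV / (A × Δh) = 151.7 m³ / (3.626 × 10^5 m² × 15 m) = 2.789 × 10^-5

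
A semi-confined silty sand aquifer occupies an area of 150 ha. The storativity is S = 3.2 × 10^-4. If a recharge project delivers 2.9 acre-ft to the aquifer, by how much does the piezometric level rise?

A = 150 ha = 1.5 × 10^6 m²
ΔV = 2.9 acre-ft = 3577 m³
Δh = ΔV / (S × A) = 3577 m³ / (3.2 × 10^-4 × 1.5 × 10^6 m²) = 7.452 m

Δh ≈ 7.45 m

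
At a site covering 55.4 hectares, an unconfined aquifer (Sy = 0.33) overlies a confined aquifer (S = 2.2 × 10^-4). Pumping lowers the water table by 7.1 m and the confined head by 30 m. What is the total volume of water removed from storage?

A = 55.4 hectares = 5.54 × 10^5 m²
Unconfined: ΔV_u = Sy × A × Δh_u = 0.33 × 5.54 × 10^5 × 7.1 = 1.298 × 10^6 m³
Confined: ΔV_c = S × A × Δh_c = 2.2 × 10^-4 × 5.54 × 10^5 × 30 = 3656 m³
Total ΔV = 1.298 × 10^6 + 3656 = 1.302 × 10^6 m³

ΔV ≈ 1.3 × 10^6 m³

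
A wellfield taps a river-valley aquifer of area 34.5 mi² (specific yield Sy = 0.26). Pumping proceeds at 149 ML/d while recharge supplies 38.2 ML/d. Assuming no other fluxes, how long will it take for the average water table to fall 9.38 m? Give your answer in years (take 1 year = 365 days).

A = 34.5 mi² = 8.935 × 10^7 m²
ΔV = Sy × A × Δh = 0.26 × 8.935 × 10^7 × 9.38 = 2.179 × 10^8 m³
Net withdrawal = 149 − 38.2 = 110.8 ML/d = 1.108 × 10^5 m³/d
t = ΔV / Q = 2.179 × 10^8 m³ / 1.108 × 10^5 m³/d = 1967 d
t = 1967 d ≈ 5.388 years

t ≈ 5.39 years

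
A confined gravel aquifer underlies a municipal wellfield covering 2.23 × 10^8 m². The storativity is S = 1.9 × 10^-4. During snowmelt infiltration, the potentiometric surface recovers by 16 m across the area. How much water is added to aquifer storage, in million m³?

ΔV = S × A × Δh = 1.9 × 10^-4 × 2.23 × 10^8 m² × 16 m = 6.779 × 10^5 m³
ΔV = 6.779 × 10^5 m³ = 0.6779 million m³

ΔV ≈ 0.678 million m³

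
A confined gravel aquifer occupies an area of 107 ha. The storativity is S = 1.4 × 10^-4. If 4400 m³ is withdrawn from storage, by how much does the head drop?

Δh ≈ 29.4 m

A = 107 ha = 1.07 × 10^6 m²
Δh = ΔV / (S × A) = 4400 m³ / (1.4 × 10^-4 × 1.07 × 10^6 m²) = 29.37 m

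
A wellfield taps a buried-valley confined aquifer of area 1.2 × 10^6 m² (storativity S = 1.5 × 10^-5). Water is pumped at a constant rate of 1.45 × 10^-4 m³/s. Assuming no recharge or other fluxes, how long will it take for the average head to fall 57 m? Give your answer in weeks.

t ≈ 11.7 weeks

ΔV = S × A × Δh = 1.5 × 10^-5 × 1.2 × 10^6 × 57 = 1026 m³
Q = 1.45 × 10^-4 m³/s = 12.53 m³/d
t = ΔV / Q = 1026 m³ / 12.53 m³/d = 81.9 d
t = 81.9 d ≈ 11.7 weeks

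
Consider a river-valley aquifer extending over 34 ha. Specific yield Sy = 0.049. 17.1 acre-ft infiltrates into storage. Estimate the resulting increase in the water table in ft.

Δh ≈ 4.15 ft

A = 34 ha = 3.4 × 10^5 m²
ΔV = 17.1 acre-ft = 21090 m³
Δh = ΔV / (Sy × A) = 21090 m³ / (0.049 × 3.4 × 10^5 m²) = 1.266 m
Δh = 1.266 m = 4.154 ft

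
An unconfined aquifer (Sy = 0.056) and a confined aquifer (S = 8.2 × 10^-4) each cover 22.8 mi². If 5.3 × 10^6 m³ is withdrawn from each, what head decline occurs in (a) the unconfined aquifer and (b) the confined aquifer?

Δh_u ≈ 1.6 m; Δh_c ≈ 109 m

A = 22.8 mi² = 5.905 × 10^7 m²
Unconfined: Δh_u = ΔV/(Sy·A) = 5.3 × 10^6/(0.056 × 5.905 × 10^7) = 1.603 m
Confined: Δh_c = ΔV/(S·A) = 5.3 × 10^6/(8.2 × 10^-4 × 5.905 × 10^7) = 109.5 m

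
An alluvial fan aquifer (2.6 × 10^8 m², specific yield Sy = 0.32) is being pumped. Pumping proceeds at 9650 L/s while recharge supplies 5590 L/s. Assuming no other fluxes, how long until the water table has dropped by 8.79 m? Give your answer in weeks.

t ≈ 298 weeks

ΔV = Sy × A × Δh = 0.32 × 2.6 × 10^8 × 8.79 = 7.313 × 10^8 m³
Net withdrawal = 9650 − 5590 = 4060 L/s = 3.508 × 10^5 m³/d
t = ΔV / Q = 7.313 × 10^8 m³ / 3.508 × 10^5 m³/d = 2085 d
t = 2085 d ≈ 297.8 weeks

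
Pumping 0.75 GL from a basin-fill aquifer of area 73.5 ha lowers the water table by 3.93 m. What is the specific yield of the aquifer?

A = 73.5 ha = 7.35 × 10^5 m²
ΔV = 0.75 GL = 7.5 × 10^5 m³
Sy = ΔV / (A × Δh) = 7.5 × 10^5 m³ / (7.35 × 10^5 m² × 3.93 m) = 0.2596

Sy ≈ 0.26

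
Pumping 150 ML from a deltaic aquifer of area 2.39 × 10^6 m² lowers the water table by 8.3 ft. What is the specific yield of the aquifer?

Sy ≈ 0.025

Δh = 8.3 ft = 2.53 m
ΔV = 150 ML = 1.5 × 10^5 m³
Sy = ΔV / (A × Δh) = 1.5 × 10^5 m³ / (2.39 × 10^6 m² × 2.53 m) = 0.02481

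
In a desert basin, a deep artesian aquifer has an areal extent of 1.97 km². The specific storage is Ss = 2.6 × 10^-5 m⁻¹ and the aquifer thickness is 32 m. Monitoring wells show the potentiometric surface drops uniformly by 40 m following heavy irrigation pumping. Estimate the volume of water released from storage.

ΔV ≈ 65600 m³

S = Ss × b = 2.6 × 10^-5 m⁻¹ × 32 m = 8.32 × 10^-4
A = 1.97 km² = 1.97 × 10^6 m²
ΔV = S × A × Δh = 8.32 × 10^-4 × 1.97 × 10^6 m² × 40 m = 65560 m³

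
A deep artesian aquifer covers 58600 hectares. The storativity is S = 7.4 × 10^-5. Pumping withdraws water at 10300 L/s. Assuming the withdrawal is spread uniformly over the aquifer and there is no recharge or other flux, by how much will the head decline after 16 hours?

A = 58600 hectares = 5.86 × 10^8 m²
Q = 10300 L/s = 8.899 × 10^5 m³/d
t = 16 hours = 0.6667 d
ΔV = Q × t = 8.899 × 10^5 m³/d × 0.6667 d = 5.933 × 10^5 m³
Δh = ΔV / (S × A) = 5.933 × 10^5 / (7.4 × 10^-5 × 5.86 × 10^8) = 13.68 m

Δh ≈ 13.7 m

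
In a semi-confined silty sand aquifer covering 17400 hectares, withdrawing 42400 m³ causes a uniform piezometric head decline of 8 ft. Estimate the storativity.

S ≈ 1 × 10^-4

A = 17400 hectares = 1.74 × 10^8 m²
Δh = 8 ft = 2.438 m
S = ΔV / (A × Δh) = 42400 m³ / (1.74 × 10^8 m² × 2.438 m) = 9.993 × 10^-5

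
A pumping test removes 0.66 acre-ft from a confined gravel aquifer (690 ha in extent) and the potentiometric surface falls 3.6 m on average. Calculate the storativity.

A = 690 ha = 6.9 × 10^6 m²
ΔV = 0.66 acre-ft = 814.1 m³
S = ΔV / (A × Δh) = 814.1 m³ / (6.9 × 10^6 m² × 3.6 m) = 3.277 × 10^-5

S ≈ 3.3 × 10^-5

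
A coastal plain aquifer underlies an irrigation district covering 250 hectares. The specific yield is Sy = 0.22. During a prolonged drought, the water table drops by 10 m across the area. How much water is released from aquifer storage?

ΔV ≈ 5.5 × 10^6 m³

A = 250 hectares = 2.5 × 10^6 m²
ΔV = Sy × A × Δh = 0.22 × 2.5 × 10^6 m² × 10 m = 5.5 × 10^6 m³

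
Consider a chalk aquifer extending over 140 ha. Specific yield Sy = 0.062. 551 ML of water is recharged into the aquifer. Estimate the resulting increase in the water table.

Δh ≈ 6.35 m

A = 140 ha = 1.4 × 10^6 m²
ΔV = 551 ML = 5.51 × 10^5 m³
Δh = ΔV / (Sy × A) = 5.51 × 10^5 m³ / (0.062 × 1.4 × 10^6 m²) = 6.348 m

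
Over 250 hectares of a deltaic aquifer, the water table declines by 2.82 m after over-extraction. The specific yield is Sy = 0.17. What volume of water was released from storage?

A = 250 hectares = 2.5 × 10^6 m²
ΔV = Sy × A × Δh = 0.17 × 2.5 × 10^6 m² × 2.82 m = 1.198 × 10^6 m³

ΔV ≈ 1.2 × 10^6 m³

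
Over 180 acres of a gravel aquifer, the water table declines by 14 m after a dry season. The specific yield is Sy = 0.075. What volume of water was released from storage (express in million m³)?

ΔV ≈ 0.765 million m³

A = 180 acres = 7.284 × 10^5 m²
ΔV = Sy × A × Δh = 0.075 × 7.284 × 10^5 m² × 14 m = 7.649 × 10^5 m³
ΔV = 7.649 × 10^5 m³ = 0.7649 million m³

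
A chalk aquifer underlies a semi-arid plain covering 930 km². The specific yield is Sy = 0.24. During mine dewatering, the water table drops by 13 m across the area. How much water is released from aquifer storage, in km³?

A = 930 km² = 9.3 × 10^8 m²
ΔV = Sy × A × Δh = 0.24 × 9.3 × 10^8 m² × 13 m = 2.902 × 10^9 m³
ΔV = 2.902 × 10^9 m³ = 2.902 km³

ΔV ≈ 2.9 km³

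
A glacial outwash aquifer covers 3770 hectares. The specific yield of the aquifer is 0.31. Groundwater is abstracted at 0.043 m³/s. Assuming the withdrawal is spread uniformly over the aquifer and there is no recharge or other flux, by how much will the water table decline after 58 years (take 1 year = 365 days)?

Δh ≈ 6.73 m

A = 3770 hectares = 3.77 × 10^7 m²
Q = 0.043 m³/s = 3715 m³/d
t = 58 years = 21170 d
ΔV = Q × t = 3715 m³/d × 21170 d = 7.865 × 10^7 m³
Δh = ΔV / (Sy × A) = 7.865 × 10^7 / (0.31 × 3.77 × 10^7) = 6.73 m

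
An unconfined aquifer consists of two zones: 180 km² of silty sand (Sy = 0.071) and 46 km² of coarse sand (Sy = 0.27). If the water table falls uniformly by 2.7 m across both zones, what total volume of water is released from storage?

A₁ = 180 km² = 1.8 × 10^8 m²; A₂ = 46 km² = 4.6 × 10^7 m²
ΔV₁ = 0.071 × 1.8 × 10^8 × 2.7 = 3.451 × 10^7 m³
ΔV₂ = 0.27 × 4.6 × 10^7 × 2.7 = 3.353 × 10^7 m³
ΔV = ΔV₁ + ΔV₂ = 6.804 × 10^7 m³

ΔV ≈ 6.8 × 10^7 m³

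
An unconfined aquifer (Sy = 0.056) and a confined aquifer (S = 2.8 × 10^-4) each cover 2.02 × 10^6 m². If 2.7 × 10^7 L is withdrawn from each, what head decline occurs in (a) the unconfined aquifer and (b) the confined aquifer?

ΔV = 2.7 × 10^7 L = 27000 m³
Unconfined: Δh_u = ΔV/(Sy·A) = 27000/(0.056 × 2.02 × 10^6) = 0.2387 m
Confined: Δh_c = ΔV/(S·A) = 27000/(2.8 × 10^-4 × 2.02 × 10^6) = 47.74 m

Δh_u ≈ 0.239 m; Δh_c ≈ 47.7 m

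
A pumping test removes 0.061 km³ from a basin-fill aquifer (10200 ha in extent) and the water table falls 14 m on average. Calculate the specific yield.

Sy ≈ 0.043

A = 10200 ha = 1.02 × 10^8 m²
ΔV = 0.061 km³ = 6.1 × 10^7 m³
Sy = ΔV / (A × Δh) = 6.1 × 10^7 m³ / (1.02 × 10^8 m² × 14 m) = 0.04272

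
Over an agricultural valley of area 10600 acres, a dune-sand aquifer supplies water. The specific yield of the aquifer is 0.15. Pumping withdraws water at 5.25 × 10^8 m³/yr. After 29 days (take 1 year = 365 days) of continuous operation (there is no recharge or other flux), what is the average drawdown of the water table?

A = 10600 acres = 4.29 × 10^7 m²
Q = 5.25 × 10^8 m³/yr = 1.438 × 10^6 m³/d
ΔV = Q × t = 1.438 × 10^6 m³/d × 29 d = 4.171 × 10^7 m³
Δh = ΔV / (Sy × A) = 4.171 × 10^7 / (0.15 × 4.29 × 10^7) = 6.483 m

Δh ≈ 6.48 m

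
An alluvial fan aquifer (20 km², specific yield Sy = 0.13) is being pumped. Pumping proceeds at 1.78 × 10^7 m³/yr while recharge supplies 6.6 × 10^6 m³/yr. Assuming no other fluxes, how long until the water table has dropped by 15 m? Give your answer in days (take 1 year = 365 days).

t ≈ 1270 days

A = 20 km² = 2 × 10^7 m²
ΔV = Sy × A × Δh = 0.13 × 2 × 10^7 × 15 = 3.9 × 10^7 m³
Net withdrawal = 1.78 × 10^7 − 6.6 × 10^6 = 1.12 × 10^7 m³/yr = 30680 m³/d
t = ΔV / Q = 3.9 × 10^7 m³ / 30680 m³/d = 1271 d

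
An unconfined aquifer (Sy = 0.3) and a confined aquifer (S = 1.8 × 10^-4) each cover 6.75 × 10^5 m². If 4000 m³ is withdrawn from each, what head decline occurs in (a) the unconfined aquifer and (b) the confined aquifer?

Δh_u ≈ 0.0198 m; Δh_c ≈ 32.9 m

Unconfined: Δh_u = ΔV/(Sy·A) = 4000/(0.3 × 6.75 × 10^5) = 0.01975 m
Confined: Δh_c = ΔV/(S·A) = 4000/(1.8 × 10^-4 × 6.75 × 10^5) = 32.92 m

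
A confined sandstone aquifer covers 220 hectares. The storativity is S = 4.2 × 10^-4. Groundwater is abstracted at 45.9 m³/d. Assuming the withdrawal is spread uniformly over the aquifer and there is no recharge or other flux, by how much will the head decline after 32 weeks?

Δh ≈ 11.1 m

A = 220 hectares = 2.2 × 10^6 m²
t = 32 weeks = 224 d
ΔV = Q × t = 45.9 m³/d × 224 d = 10280 m³
Δh = ΔV / (S × A) = 10280 / (4.2 × 10^-4 × 2.2 × 10^6) = 11.13 m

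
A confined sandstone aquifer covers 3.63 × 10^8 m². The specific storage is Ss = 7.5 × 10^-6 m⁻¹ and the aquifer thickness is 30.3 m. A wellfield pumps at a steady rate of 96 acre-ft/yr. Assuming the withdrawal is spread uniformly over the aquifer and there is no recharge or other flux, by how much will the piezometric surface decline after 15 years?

Δh ≈ 21.5 m

S = Ss × b = 7.5 × 10^-6 m⁻¹ × 30.3 m = 2.272 × 10^-4
Q = 96 acre-ft/yr = 324.4 m³/d
t = 15 years = 5475 d
ΔV = Q × t = 324.4 m³/d × 5475 d = 1.776 × 10^6 m³
Δh = ΔV / (S × A) = 1.776 × 10^6 / (2.272 × 10^-4 × 3.63 × 10^8) = 21.53 m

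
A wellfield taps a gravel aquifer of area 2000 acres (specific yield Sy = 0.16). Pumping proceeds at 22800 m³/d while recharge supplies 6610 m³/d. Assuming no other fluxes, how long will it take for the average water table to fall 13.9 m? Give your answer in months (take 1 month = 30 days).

t ≈ 37.1 months

A = 2000 acres = 8.094 × 10^6 m²
ΔV = Sy × A × Δh = 0.16 × 8.094 × 10^6 × 13.9 = 1.8 × 10^7 m³
Net withdrawal = 22800 − 6610 = 16190 m³/d
t = ΔV / Q = 1.8 × 10^7 m³ / 16190 m³/d = 1112 d
t = 1112 d ≈ 37.06 months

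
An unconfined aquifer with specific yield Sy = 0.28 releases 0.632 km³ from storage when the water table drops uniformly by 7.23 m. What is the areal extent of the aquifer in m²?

ΔV = 0.632 km³ = 6.32 × 10^8 m³
A = ΔV / (Sy × Δh) = 6.32 × 10^8 / (0.28 × 7.23) = 3.122 × 10^8 m²

A ≈ 3.12 × 10^8 m²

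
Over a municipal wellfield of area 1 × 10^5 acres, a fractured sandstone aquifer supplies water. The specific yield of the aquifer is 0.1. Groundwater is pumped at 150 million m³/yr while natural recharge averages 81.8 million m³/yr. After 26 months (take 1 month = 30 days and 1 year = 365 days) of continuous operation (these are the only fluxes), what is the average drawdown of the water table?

A = 1 × 10^5 acres = 4.047 × 10^8 m²
Net abstraction = 150 − 81.8 = 68.2 million m³/yr
Q_net = 68.2 million m³/yr = 1.868 × 10^5 m³/d
t = 26 months = 780 d
ΔV = Q × t = 1.868 × 10^5 m³/d × 780 d = 1.457 × 10^8 m³
Δh = ΔV / (Sy × A) = 1.457 × 10^8 / (0.1 × 4.047 × 10^8) = 3.601 m

Δh ≈ 3.6 m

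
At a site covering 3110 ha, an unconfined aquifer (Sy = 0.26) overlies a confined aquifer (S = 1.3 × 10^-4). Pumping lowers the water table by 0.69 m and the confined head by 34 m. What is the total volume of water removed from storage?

ΔV ≈ 5.72 × 10^6 m³

A = 3110 ha = 3.11 × 10^7 m²
Unconfined: ΔV_u = Sy × A × Δh_u = 0.26 × 3.11 × 10^7 × 0.69 = 5.579 × 10^6 m³
Confined: ΔV_c = S × A × Δh_c = 1.3 × 10^-4 × 3.11 × 10^7 × 34 = 1.375 × 10^5 m³
Total ΔV = 5.579 × 10^6 + 1.375 × 10^5 = 5.717 × 10^6 m³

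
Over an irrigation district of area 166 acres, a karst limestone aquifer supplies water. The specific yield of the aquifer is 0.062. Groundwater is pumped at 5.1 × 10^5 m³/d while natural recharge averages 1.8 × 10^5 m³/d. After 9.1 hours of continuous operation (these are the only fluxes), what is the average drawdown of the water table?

Δh ≈ 3 m

A = 166 acres = 6.718 × 10^5 m²
Net abstraction = 5.1 × 10^5 − 1.8 × 10^5 = 3.3 × 10^5 m³/d
t = 9.1 hours = 0.3792 d
ΔV = Q × t = 3.3 × 10^5 m³/d × 0.3792 d = 1.251 × 10^5 m³
Δh = ΔV / (Sy × A) = 1.251 × 10^5 / (0.062 × 6.718 × 10^5) = 3.004 m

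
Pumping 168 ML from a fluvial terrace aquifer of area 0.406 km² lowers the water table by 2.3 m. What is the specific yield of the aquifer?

A = 0.406 km² = 4.06 × 10^5 m²
ΔV = 168 ML = 1.68 × 10^5 m³
Sy = ΔV / (A × Δh) = 1.68 × 10^5 m³ / (4.06 × 10^5 m² × 2.3 m) = 0.1799

Sy ≈ 0.18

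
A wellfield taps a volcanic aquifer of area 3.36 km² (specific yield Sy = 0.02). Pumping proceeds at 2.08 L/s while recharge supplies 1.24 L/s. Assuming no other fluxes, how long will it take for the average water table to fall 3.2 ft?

t ≈ 903 days

A = 3.36 km² = 3.36 × 10^6 m²
Δh = 3.2 ft = 0.9754 m
ΔV = Sy × A × Δh = 0.02 × 3.36 × 10^6 × 0.9754 = 65540 m³
Net withdrawal = 2.08 − 1.24 = 0.84 L/s = 72.58 m³/d
t = ΔV / Q = 65540 m³ / 72.58 m³/d = 903.1 d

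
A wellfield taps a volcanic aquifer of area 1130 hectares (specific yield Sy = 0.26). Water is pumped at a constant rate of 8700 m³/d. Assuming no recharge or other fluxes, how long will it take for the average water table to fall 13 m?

t ≈ 4390 days

A = 1130 hectares = 1.13 × 10^7 m²
ΔV = Sy × A × Δh = 0.26 × 1.13 × 10^7 × 13 = 3.819 × 10^7 m³
t = ΔV / Q = 3.819 × 10^7 m³ / 8700 m³/d = 4390 d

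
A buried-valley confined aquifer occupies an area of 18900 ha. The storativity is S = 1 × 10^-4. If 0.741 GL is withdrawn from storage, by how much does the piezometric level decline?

A = 18900 ha = 1.89 × 10^8 m²
ΔV = 0.741 GL = 7.41 × 10^5 m³
Δh = ΔV / (S × A) = 7.41 × 10^5 m³ / (1 × 10^-4 × 1.89 × 10^8 m²) = 39.21 m

Δh ≈ 39.2 m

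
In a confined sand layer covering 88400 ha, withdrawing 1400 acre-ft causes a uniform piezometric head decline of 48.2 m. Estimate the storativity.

S ≈ 4.1 × 10^-5

A = 88400 ha = 8.84 × 10^8 m²
ΔV = 1400 acre-ft = 1.727 × 10^6 m³
S = ΔV / (A × Δh) = 1.727 × 10^6 m³ / (8.84 × 10^8 m² × 48.2 m) = 4.053 × 10^-5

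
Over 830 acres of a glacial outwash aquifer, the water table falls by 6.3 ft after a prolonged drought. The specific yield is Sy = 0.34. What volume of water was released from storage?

ΔV ≈ 2.19 × 10^6 m³

A = 830 acres = 3.359 × 10^6 m²
Δh = 6.3 ft = 1.92 m
ΔV = Sy × A × Δh = 0.34 × 3.359 × 10^6 m² × 1.92 m = 2.193 × 10^6 m³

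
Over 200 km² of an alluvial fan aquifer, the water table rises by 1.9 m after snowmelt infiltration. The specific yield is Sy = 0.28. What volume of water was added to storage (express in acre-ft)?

ΔV ≈ 86300 acre-ft

A = 200 km² = 2 × 10^8 m²
ΔV = Sy × A × Δh = 0.28 × 2 × 10^8 m² × 1.9 m = 1.064 × 10^8 m³
ΔV = 1.064 × 10^8 m³ = 86260 acre-ft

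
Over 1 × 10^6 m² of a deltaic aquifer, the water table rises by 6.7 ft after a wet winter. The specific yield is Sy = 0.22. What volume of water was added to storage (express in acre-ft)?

ΔV ≈ 364 acre-ft

Δh = 6.7 ft = 2.042 m
ΔV = Sy × A × Δh = 0.22 × 1 × 10^6 m² × 2.042 m = 4.493 × 10^5 m³
ΔV = 4.493 × 10^5 m³ = 364.2 acre-ft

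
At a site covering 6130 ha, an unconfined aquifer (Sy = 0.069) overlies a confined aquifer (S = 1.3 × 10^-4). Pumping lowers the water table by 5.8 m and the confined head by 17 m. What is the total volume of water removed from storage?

A = 6130 ha = 6.13 × 10^7 m²
Unconfined: ΔV_u = Sy × A × Δh_u = 0.069 × 6.13 × 10^7 × 5.8 = 2.453 × 10^7 m³
Confined: ΔV_c = S × A × Δh_c = 1.3 × 10^-4 × 6.13 × 10^7 × 17 = 1.355 × 10^5 m³
Total ΔV = 2.453 × 10^7 + 1.355 × 10^5 = 2.467 × 10^7 m³

ΔV ≈ 2.47 × 10^7 m³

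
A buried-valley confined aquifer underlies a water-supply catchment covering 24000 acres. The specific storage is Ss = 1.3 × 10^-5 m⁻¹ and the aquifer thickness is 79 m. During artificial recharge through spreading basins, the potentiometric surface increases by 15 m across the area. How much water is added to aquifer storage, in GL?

ΔV ≈ 1.5 GL

S = Ss × b = 1.3 × 10^-5 m⁻¹ × 79 m = 1.027 × 10^-3
A = 24000 acres = 9.712 × 10^7 m²
ΔV = S × A × Δh = 0.001027 × 9.712 × 10^7 m² × 15 m = 1.496 × 10^6 m³
ΔV = 1.496 × 10^6 m³ = 1.496 GL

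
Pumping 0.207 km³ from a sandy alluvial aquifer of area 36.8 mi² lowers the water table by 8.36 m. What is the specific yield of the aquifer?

Sy ≈ 0.26

A = 36.8 mi² = 9.531 × 10^7 m²
ΔV = 0.207 km³ = 2.07 × 10^8 m³
Sy = ΔV / (A × Δh) = 2.07 × 10^8 m³ / (9.531 × 10^7 m² × 8.36 m) = 0.2598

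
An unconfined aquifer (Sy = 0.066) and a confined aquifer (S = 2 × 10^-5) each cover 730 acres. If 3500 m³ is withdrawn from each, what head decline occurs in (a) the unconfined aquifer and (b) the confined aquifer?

Δh_u ≈ 0.018 m; Δh_c ≈ 59.2 m

A = 730 acres = 2.954 × 10^6 m²
Unconfined: Δh_u = ΔV/(Sy·A) = 3500/(0.066 × 2.954 × 10^6) = 0.01795 m
Confined: Δh_c = ΔV/(S·A) = 3500/(2 × 10^-5 × 2.954 × 10^6) = 59.24 m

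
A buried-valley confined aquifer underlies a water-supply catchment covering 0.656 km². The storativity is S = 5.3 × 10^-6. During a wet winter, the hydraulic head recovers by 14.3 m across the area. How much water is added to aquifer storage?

A = 0.656 km² = 6.56 × 10^5 m²
ΔV = S × A × Δh = 5.3 × 10^-6 × 6.56 × 10^5 m² × 14.3 m = 49.72 m³

ΔV ≈ 49.7 m³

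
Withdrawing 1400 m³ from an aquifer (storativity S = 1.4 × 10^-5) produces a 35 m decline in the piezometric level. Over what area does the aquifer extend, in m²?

A ≈ 2.86 × 10^6 m²

A = ΔV / (S × Δh) = 1400 / (1.4 × 10^-5 × 35) = 2.857 × 10^6 m²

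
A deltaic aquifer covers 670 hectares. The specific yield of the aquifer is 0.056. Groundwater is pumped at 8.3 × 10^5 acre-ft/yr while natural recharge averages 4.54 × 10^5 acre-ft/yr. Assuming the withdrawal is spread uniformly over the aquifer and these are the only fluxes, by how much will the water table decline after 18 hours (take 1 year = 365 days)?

Δh ≈ 2.54 m

A = 670 hectares = 6.7 × 10^6 m²
Net abstraction = 8.3 × 10^5 − 4.54 × 10^5 = 3.76 × 10^5 acre-ft/yr
Q_net = 3.76 × 10^5 acre-ft/yr = 1.271 × 10^6 m³/d
t = 18 hours = 0.75 d
ΔV = Q × t = 1.271 × 10^6 m³/d × 0.75 d = 9.53 × 10^5 m³
Δh = ΔV / (Sy × A) = 9.53 × 10^5 / (0.056 × 6.7 × 10^6) = 2.54 m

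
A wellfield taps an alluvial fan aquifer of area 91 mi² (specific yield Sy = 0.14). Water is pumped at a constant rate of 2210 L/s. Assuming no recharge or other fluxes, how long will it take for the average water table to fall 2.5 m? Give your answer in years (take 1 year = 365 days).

A = 91 mi² = 2.357 × 10^8 m²
ΔV = Sy × A × Δh = 0.14 × 2.357 × 10^8 × 2.5 = 8.249 × 10^7 m³
Q = 2210 L/s = 1.909 × 10^5 m³/d
t = ΔV / Q = 8.249 × 10^7 m³ / 1.909 × 10^5 m³/d = 432 d
t = 432 d ≈ 1.184 years

t ≈ 1.18 years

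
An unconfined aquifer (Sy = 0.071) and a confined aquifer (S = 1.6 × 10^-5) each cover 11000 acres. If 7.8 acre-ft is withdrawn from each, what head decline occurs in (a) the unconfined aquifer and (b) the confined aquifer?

Δh_u ≈ 0.00304 m; Δh_c ≈ 13.5 m

A = 11000 acres = 4.452 × 10^7 m²
ΔV = 7.8 acre-ft = 9621 m³
Unconfined: Δh_u = ΔV/(Sy·A) = 9621/(0.071 × 4.452 × 10^7) = 0.003044 m
Confined: Δh_c = ΔV/(S·A) = 9621/(1.6 × 10^-5 × 4.452 × 10^7) = 13.51 m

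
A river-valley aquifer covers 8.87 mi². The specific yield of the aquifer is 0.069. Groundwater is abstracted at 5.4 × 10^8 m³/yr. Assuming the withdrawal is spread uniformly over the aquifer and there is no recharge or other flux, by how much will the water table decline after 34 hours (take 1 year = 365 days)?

A = 8.87 mi² = 2.297 × 10^7 m²
Q = 5.4 × 10^8 m³/yr = 1.479 × 10^6 m³/d
t = 34 hours = 1.417 d
ΔV = Q × t = 1.479 × 10^6 m³/d × 1.417 d = 2.096 × 10^6 m³
Δh = ΔV / (Sy × A) = 2.096 × 10^6 / (0.069 × 2.297 × 10^7) = 1.322 m

Δh ≈ 1.32 m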